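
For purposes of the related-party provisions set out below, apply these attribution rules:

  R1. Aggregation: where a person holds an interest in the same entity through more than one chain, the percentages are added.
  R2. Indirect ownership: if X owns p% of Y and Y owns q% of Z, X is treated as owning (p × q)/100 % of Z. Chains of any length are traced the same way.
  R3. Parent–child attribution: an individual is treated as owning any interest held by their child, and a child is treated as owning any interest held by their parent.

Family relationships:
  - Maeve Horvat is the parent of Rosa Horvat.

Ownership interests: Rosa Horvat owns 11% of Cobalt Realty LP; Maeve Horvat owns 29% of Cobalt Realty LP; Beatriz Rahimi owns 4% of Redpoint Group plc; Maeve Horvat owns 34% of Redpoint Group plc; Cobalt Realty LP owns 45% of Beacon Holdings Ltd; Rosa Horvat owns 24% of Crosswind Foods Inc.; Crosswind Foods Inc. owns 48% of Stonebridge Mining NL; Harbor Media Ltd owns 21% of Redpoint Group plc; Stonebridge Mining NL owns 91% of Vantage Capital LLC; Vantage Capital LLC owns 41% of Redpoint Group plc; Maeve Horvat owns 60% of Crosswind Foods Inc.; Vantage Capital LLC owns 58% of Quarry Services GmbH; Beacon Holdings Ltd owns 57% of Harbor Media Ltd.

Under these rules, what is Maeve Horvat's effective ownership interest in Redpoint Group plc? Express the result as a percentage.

51.197992%

By parent–child attribution (R3), Maeve Horvat is treated as also owning Rosa Horvat's interest in Crosswind Foods Inc, giving 60% + 24% = 84%.
By parent–child attribution (R3), Maeve Horvat is treated as also owning Rosa Horvat's interest in Cobalt Realty LP, giving 29% + 11% = 40%.
Chain via Crosswind Foods Inc. → Stonebridge Mining NL → Vantage Capital LLC (R2): 84% × 48% × 91% × 41% = 15.043392% of Redpoint Group plc.
Chain via Cobalt Realty LP → Beacon Holdings Ltd → Harbor Media Ltd (R2): 40% × 45% × 57% × 21% = 2.1546% of Redpoint Group plc.
Direct interest in Redpoint Group plc: 34%.
Aggregating (R1): 15.043392% + 2.1546% + 34% = 51.197992%.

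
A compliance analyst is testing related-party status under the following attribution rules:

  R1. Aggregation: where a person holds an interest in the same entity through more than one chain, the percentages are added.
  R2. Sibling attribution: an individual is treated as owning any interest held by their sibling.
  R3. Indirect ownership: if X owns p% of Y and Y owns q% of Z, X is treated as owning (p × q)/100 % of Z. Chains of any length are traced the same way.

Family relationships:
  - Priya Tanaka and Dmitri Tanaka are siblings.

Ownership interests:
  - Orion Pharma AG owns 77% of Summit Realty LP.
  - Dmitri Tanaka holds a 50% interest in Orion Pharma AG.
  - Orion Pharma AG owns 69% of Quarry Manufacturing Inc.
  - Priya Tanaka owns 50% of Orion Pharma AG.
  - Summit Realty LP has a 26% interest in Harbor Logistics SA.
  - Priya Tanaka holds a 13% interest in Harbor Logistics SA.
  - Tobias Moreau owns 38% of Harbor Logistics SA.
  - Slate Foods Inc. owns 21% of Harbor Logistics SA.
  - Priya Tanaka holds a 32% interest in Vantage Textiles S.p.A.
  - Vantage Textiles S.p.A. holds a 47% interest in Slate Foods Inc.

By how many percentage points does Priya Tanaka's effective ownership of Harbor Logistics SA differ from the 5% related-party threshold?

31.1784

By sibling attribution (R2), Priya Tanaka is treated as also owning Dmitri Tanaka's interest in Orion Pharma AG, giving 50% + 50% = 100%.
Chain via Vantage Textiles S.p.A. → Slate Foods Inc. (R3): 32% × 47% × 21% = 3.1584% of Harbor Logistics SA.
Chain via Orion Pharma AG → Summit Realty LP (R3): 100% × 77% × 26% = 20.02% of Harbor Logistics SA.
Direct interest in Harbor Logistics SA: 13%.
Aggregating (R1): 3.1584% + 20.02% + 13% = 36.1784%.
36.1784% exceeds the 5% threshold by 31.1784 percentage points.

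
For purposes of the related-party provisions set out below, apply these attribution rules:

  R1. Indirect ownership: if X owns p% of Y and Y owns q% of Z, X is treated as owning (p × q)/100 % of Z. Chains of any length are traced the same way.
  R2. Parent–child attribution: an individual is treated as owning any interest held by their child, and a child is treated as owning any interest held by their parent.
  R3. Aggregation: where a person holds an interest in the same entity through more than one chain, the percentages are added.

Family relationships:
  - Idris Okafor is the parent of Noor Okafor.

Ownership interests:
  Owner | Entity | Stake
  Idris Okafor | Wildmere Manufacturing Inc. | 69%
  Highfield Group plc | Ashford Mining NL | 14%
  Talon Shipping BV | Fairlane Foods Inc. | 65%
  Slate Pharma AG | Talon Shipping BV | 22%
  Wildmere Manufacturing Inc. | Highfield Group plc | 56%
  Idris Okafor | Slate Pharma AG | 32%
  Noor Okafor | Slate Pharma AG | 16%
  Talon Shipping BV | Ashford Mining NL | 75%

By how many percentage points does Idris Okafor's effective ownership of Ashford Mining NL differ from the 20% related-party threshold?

6.6704

By parent–child attribution (R2), Idris Okafor is treated as also owning Noor Okafor's interest in Slate Pharma AG, giving 32% + 16% = 48%.
Chain via Slate Pharma AG → Talon Shipping BV (R1): 48% × 22% × 75% = 7.92% of Ashford Mining NL.
Chain via Wildmere Manufacturing Inc. → Highfield Group plc (R1): 69% × 56% × 14% = 5.4096% of Ashford Mining NL.
Aggregating (R3): 7.92% + 5.4096% = 13.3296%.
13.3296% falls short of the 20% threshold by 6.6704 percentage points.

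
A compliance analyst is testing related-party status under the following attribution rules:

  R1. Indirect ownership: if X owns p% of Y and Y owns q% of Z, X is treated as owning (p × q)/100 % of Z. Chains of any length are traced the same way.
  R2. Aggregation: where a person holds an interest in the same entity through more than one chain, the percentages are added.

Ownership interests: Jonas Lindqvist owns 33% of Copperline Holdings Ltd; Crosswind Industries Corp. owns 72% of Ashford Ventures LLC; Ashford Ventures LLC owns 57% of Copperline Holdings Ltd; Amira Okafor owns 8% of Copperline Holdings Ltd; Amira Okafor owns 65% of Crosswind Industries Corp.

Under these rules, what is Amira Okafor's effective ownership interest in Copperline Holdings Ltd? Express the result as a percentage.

34.676%

Chain via Crosswind Industries Corp. → Ashford Ventures LLC (R1): 65% × 72% × 57% = 26.676% of Copperline Holdings Ltd.
Direct interest in Copperline Holdings Ltd: 8%.
Aggregating (R2): 26.676% + 8% = 34.676%.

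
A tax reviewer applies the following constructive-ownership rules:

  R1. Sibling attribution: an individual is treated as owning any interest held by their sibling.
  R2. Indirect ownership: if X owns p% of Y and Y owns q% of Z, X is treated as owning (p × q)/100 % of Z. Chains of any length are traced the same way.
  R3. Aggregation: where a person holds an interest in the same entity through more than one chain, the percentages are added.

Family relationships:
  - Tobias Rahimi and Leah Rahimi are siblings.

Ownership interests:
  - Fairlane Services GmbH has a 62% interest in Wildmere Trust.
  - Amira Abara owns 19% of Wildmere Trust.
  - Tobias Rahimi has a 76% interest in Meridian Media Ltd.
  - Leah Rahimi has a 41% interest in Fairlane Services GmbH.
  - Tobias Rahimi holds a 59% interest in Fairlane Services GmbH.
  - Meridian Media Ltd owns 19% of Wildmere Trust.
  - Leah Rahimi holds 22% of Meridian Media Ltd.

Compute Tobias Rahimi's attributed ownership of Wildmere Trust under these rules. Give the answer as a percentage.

80.62%

By sibling attribution (R1), Tobias Rahimi is treated as also owning Leah Rahimi's interest in Meridian Media Ltd, giving 76% + 22% = 98%.
By sibling attribution (R1), Tobias Rahimi is treated as also owning Leah Rahimi's interest in Fairlane Services GmbH, giving 59% + 41% = 100%.
Chain via Meridian Media Ltd (R2): 98% × 19% = 18.62% of Wildmere Trust.
Chain via Fairlane Services GmbH (R2): 100% × 62% = 62% of Wildmere Trust.
Aggregating (R3): 18.62% + 62% = 80.62%.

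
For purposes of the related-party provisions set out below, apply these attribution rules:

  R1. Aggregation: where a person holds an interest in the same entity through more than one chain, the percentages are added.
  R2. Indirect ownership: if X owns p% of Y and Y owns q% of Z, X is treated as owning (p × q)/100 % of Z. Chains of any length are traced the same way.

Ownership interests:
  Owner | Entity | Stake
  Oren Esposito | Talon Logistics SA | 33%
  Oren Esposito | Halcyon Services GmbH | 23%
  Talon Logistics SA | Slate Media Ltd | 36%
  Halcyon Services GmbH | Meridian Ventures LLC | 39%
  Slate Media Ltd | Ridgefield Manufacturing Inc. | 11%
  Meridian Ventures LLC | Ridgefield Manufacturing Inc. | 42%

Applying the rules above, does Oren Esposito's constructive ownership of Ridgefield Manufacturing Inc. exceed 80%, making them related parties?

No

Chain via Halcyon Services GmbH → Meridian Ventures LLC (R2): 23% × 39% × 42% = 3.7674% of Ridgefield Manufacturing Inc.
Chain via Talon Logistics SA → Slate Media Ltd (R2): 33% × 36% × 11% = 1.3068% of Ridgefield Manufacturing Inc.
Aggregating (R1): 3.7674% + 1.3068% = 5.0742%.
5.0742% does not exceed the 80% threshold, so Oren is not a related party to Ridgefield Manufacturing Inc.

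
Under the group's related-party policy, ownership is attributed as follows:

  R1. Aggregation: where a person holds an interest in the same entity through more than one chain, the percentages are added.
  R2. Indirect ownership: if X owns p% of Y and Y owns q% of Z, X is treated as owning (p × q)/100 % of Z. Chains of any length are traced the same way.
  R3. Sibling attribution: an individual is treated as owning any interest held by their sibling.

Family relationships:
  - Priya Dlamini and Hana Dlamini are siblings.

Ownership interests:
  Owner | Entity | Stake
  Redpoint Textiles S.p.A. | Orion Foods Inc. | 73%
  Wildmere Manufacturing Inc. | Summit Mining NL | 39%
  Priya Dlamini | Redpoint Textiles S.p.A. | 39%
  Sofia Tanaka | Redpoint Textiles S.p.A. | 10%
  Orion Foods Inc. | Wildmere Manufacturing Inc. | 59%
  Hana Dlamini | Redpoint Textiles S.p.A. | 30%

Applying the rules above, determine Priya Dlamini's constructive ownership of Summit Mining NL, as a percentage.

By sibling attribution (R3), Priya Dlamini is treated as also owning Hana Dlamini's interest in Redpoint Textiles S.p.A, giving 39% + 30% = 69%.
Chain via Redpoint Textiles S.p.A. → Orion Foods Inc. → Wildmere Manufacturing Inc. (R2): 69% × 73% × 59% × 39% = 11.590137% of Summit Mining NL.

11.590137%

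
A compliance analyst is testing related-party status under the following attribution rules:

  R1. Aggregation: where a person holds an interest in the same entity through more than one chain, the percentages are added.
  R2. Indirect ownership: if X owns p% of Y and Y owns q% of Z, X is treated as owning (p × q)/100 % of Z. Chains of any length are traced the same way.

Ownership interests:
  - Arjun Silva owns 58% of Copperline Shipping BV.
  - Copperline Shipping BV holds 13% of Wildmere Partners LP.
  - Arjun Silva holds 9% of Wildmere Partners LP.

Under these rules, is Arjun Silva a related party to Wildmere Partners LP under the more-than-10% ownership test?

Chain via Copperline Shipping BV (R2): 58% × 13% = 7.54% of Wildmere Partners LP.
Direct interest in Wildmere Partners LP: 9%.
Aggregating (R1): 7.54% + 9% = 16.54%.
16.54% exceeds the 10% threshold, so Arjun is a related party to Wildmere Partners LP.

Yes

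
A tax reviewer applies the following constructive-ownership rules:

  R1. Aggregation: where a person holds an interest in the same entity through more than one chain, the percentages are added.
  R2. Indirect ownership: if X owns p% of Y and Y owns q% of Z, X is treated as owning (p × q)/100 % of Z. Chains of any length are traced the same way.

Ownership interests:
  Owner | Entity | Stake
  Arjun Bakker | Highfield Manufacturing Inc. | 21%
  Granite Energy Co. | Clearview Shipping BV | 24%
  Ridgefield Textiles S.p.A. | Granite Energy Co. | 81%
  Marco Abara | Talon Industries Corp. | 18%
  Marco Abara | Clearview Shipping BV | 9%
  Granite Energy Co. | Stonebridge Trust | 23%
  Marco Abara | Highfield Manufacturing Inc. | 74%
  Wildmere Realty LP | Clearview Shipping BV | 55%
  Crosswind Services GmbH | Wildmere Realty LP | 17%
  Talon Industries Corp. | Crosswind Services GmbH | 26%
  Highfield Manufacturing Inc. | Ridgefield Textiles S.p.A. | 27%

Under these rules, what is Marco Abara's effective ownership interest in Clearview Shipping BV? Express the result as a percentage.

13.321692%

Chain via Highfield Manufacturing Inc. → Ridgefield Textiles S.p.A. → Granite Energy Co. (R2): 74% × 27% × 81% × 24% = 3.884112% of Clearview Shipping BV.
Chain via Talon Industries Corp. → Crosswind Services GmbH → Wildmere Realty LP (R2): 18% × 26% × 17% × 55% = 0.43758% of Clearview Shipping BV.
Direct interest in Clearview Shipping BV: 9%.
Aggregating (R1): 3.884112% + 0.43758% + 9% = 13.321692%.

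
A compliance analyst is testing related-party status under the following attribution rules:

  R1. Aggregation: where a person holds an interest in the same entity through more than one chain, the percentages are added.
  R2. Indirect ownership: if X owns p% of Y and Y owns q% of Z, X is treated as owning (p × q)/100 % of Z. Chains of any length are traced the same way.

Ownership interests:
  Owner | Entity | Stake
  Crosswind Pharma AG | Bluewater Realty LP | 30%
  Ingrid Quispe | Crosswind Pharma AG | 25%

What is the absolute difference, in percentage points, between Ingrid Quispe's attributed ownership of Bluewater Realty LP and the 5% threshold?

Chain via Crosswind Pharma AG (R2): 25% × 30% = 7.5% of Bluewater Realty LP.
7.5% exceeds the 5% threshold by 2.5 percentage points.

2.5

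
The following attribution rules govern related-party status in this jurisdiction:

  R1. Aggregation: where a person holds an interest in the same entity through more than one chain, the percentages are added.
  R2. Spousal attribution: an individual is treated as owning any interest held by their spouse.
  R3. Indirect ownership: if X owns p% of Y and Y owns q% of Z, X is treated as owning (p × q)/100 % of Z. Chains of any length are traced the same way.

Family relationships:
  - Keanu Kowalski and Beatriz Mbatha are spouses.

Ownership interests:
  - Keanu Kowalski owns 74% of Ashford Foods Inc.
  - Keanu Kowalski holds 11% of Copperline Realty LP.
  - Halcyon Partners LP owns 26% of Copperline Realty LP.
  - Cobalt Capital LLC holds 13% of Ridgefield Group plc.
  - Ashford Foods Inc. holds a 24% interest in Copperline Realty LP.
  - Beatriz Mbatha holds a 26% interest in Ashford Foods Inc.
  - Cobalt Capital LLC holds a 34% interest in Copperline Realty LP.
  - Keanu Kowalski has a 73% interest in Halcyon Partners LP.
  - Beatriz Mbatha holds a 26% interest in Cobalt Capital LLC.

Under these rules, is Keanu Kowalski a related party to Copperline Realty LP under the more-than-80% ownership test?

No

By spousal attribution (R2), Keanu Kowalski is treated as also owning Beatriz Mbatha's interest in Ashford Foods Inc, giving 74% + 26% = 100%.
By spousal attribution (R2), Keanu Kowalski is treated as owning Beatriz Mbatha's 26% interest in Cobalt Capital LLC.
Chain via Halcyon Partners LP (R3): 73% × 26% = 18.98% of Copperline Realty LP.
Chain via Ashford Foods Inc. (R3): 100% × 24% = 24% of Copperline Realty LP.
Direct interest in Copperline Realty LP: 11%.
Chain via Cobalt Capital LLC (R3): 26% × 34% = 8.84% of Copperline Realty LP.
Aggregating (R1): 18.98% + 24% + 11% + 8.84% = 62.82%.
62.82% does not exceed the 80% threshold, so Keanu is not a related party to Copperline Realty LP.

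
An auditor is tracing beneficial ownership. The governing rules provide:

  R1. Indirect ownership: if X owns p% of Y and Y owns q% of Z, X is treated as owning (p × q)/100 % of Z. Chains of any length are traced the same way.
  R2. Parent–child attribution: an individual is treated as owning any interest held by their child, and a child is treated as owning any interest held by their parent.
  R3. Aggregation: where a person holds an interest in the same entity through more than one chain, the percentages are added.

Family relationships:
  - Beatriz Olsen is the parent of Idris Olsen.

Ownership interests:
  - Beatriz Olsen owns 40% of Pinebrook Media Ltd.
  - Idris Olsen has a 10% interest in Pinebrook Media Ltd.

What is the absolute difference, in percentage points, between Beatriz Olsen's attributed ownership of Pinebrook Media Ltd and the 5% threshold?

By parent–child attribution (R2), Beatriz Olsen is treated as also owning Idris Olsen's interest in Pinebrook Media Ltd, giving 40% + 10% = 50%.
Direct interest in Pinebrook Media Ltd: 50%.
50% exceeds the 5% threshold by 45 percentage points.

45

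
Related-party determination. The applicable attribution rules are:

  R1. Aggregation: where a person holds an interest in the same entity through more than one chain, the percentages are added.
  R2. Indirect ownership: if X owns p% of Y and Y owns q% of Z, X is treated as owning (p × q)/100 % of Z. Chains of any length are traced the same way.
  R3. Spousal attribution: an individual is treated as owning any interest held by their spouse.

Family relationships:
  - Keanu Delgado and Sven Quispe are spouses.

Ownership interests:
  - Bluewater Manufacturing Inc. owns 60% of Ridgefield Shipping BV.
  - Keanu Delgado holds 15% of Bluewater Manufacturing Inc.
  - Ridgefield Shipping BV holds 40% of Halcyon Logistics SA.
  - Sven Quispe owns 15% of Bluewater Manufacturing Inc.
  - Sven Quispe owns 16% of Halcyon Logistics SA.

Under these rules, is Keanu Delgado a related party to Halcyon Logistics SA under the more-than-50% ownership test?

By spousal attribution (R3), Keanu Delgado is treated as also owning Sven Quispe's interest in Bluewater Manufacturing Inc, giving 15% + 15% = 30%.
By spousal attribution (R3), Keanu Delgado is treated as owning Sven Quispe's 16% interest in Halcyon Logistics SA.
Chain via Bluewater Manufacturing Inc. → Ridgefield Shipping BV (R2): 30% × 60% × 40% = 7.2% of Halcyon Logistics SA.
Direct interest in Halcyon Logistics SA: 16%.
Aggregating (R1): 7.2% + 16% = 23.2%.
23.2% does not exceed the 50% threshold, so Keanu is not a related party to Halcyon Logistics SA.

No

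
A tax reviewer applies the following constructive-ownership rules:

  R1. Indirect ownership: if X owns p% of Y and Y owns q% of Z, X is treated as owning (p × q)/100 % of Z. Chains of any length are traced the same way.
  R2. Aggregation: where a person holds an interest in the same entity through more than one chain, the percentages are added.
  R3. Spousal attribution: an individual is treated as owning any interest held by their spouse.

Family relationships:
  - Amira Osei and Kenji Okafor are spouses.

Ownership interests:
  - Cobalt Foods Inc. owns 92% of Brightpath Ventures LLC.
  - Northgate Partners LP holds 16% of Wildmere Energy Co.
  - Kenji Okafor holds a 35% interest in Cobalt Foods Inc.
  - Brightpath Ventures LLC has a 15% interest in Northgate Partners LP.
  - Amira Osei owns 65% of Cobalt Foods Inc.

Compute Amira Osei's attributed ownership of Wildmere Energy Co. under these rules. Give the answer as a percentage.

2.208%

By spousal attribution (R3), Amira Osei is treated as also owning Kenji Okafor's interest in Cobalt Foods Inc, giving 65% + 35% = 100%.
Chain via Cobalt Foods Inc. → Brightpath Ventures LLC → Northgate Partners LP (R1): 100% × 92% × 15% × 16% = 2.208% of Wildmere Energy Co.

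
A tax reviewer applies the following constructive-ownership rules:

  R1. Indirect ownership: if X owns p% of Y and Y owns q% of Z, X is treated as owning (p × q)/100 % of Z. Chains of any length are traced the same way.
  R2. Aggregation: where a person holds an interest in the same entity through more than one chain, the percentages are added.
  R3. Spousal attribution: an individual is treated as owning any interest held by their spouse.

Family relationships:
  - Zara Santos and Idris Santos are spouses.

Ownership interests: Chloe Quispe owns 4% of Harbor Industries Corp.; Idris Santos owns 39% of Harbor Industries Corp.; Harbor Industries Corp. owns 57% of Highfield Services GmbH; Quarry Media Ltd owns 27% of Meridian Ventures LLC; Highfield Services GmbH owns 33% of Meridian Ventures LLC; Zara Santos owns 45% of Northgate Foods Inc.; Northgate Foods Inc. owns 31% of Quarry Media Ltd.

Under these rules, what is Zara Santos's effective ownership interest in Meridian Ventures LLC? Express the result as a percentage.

By spousal attribution (R3), Zara Santos is treated as owning Idris Santos's 39% interest in Harbor Industries Corp.
Chain via Northgate Foods Inc. → Quarry Media Ltd (R1): 45% × 31% × 27% = 3.7665% of Meridian Ventures LLC.
Chain via Harbor Industries Corp. → Highfield Services GmbH (R1): 39% × 57% × 33% = 7.3359% of Meridian Ventures LLC.
Aggregating (R2): 3.7665% + 7.3359% = 11.1024%.

11.1024%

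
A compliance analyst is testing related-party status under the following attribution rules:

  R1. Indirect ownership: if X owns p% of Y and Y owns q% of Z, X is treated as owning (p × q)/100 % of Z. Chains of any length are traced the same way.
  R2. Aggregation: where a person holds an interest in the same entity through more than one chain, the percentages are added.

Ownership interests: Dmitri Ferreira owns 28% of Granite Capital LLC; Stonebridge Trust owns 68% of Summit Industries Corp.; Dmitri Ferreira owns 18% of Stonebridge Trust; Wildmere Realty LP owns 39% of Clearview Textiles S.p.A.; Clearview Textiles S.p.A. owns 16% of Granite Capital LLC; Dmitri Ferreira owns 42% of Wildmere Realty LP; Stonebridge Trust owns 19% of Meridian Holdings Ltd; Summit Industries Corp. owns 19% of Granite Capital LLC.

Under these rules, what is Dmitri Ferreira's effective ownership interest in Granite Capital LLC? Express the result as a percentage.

32.9464%

Chain via Wildmere Realty LP → Clearview Textiles S.p.A. (R1): 42% × 39% × 16% = 2.6208% of Granite Capital LLC.
Chain via Stonebridge Trust → Summit Industries Corp. (R1): 18% × 68% × 19% = 2.3256% of Granite Capital LLC.
Direct interest in Granite Capital LLC: 28%.
Aggregating (R2): 2.6208% + 2.3256% + 28% = 32.9464%.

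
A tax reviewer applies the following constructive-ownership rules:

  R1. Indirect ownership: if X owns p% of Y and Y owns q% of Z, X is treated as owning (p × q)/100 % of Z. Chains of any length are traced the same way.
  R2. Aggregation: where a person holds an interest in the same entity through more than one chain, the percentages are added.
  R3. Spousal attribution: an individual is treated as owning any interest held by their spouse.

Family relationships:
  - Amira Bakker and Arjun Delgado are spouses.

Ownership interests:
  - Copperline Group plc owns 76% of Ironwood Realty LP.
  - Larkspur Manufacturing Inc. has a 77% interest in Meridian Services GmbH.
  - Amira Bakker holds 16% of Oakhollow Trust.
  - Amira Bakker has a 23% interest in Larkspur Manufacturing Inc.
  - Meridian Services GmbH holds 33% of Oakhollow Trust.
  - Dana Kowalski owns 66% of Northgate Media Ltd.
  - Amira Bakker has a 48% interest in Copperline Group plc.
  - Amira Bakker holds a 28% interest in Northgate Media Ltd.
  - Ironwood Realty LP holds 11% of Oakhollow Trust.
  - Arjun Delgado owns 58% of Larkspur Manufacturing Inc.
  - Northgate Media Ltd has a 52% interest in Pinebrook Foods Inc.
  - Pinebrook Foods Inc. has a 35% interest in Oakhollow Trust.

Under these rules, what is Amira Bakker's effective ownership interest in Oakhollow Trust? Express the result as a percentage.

45.6909%

By spousal attribution (R3), Amira Bakker is treated as also owning Arjun Delgado's interest in Larkspur Manufacturing Inc, giving 23% + 58% = 81%.
Chain via Northgate Media Ltd → Pinebrook Foods Inc. (R1): 28% × 52% × 35% = 5.096% of Oakhollow Trust.
Chain via Larkspur Manufacturing Inc. → Meridian Services GmbH (R1): 81% × 77% × 33% = 20.5821% of Oakhollow Trust.
Chain via Copperline Group plc → Ironwood Realty LP (R1): 48% × 76% × 11% = 4.0128% of Oakhollow Trust.
Direct interest in Oakhollow Trust: 16%.
Aggregating (R2): 5.096% + 20.5821% + 4.0128% + 16% = 45.6909%.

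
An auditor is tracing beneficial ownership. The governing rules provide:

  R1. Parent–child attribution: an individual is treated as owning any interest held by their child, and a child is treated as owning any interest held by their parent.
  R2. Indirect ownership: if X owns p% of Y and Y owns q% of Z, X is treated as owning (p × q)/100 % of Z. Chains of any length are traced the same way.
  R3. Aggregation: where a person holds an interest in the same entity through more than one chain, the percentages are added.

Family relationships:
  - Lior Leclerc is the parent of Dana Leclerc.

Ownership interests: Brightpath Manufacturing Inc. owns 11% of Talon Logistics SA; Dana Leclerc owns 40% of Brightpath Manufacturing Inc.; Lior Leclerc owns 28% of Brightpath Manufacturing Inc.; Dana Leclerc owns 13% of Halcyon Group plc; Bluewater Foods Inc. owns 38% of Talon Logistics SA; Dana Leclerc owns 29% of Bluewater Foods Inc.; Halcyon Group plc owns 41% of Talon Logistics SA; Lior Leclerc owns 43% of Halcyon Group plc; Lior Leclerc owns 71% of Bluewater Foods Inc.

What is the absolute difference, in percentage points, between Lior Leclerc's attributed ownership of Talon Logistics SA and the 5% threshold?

63.44

By parent–child attribution (R1), Lior Leclerc is treated as also owning Dana Leclerc's interest in Brightpath Manufacturing Inc, giving 28% + 40% = 68%.
By parent–child attribution (R1), Lior Leclerc is treated as also owning Dana Leclerc's interest in Halcyon Group plc, giving 43% + 13% = 56%.
By parent–child attribution (R1), Lior Leclerc is treated as also owning Dana Leclerc's interest in Bluewater Foods Inc, giving 71% + 29% = 100%.
Chain via Brightpath Manufacturing Inc. (R2): 68% × 11% = 7.48% of Talon Logistics SA.
Chain via Halcyon Group plc (R2): 56% × 41% = 22.96% of Talon Logistics SA.
Chain via Bluewater Foods Inc. (R2): 100% × 38% = 38% of Talon Logistics SA.
Aggregating (R3): 7.48% + 22.96% + 38% = 68.44%.
68.44% exceeds the 5% threshold by 63.44 percentage points.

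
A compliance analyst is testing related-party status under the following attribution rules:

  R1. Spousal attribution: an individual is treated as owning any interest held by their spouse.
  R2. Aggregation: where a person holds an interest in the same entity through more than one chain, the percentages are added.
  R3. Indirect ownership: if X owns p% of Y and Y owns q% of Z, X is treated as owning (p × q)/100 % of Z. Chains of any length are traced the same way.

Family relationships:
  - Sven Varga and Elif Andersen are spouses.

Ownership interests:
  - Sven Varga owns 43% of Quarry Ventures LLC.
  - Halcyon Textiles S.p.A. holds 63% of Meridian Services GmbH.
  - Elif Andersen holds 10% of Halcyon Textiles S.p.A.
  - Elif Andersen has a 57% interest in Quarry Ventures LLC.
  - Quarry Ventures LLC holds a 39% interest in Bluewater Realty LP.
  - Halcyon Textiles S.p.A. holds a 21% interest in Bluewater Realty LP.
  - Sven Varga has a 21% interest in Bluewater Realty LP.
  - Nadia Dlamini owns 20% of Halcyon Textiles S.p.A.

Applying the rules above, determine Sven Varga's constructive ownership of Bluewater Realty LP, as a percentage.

62.1%

By spousal attribution (R1), Sven Varga is treated as also owning Elif Andersen's interest in Quarry Ventures LLC, giving 43% + 57% = 100%.
By spousal attribution (R1), Sven Varga is treated as owning Elif Andersen's 10% interest in Halcyon Textiles S.p.A.
Chain via Quarry Ventures LLC (R3): 100% × 39% = 39% of Bluewater Realty LP.
Direct interest in Bluewater Realty LP: 21%.
Chain via Halcyon Textiles S.p.A. (R3): 10% × 21% = 2.1% of Bluewater Realty LP.
Aggregating (R2): 39% + 21% + 2.1% = 62.1%.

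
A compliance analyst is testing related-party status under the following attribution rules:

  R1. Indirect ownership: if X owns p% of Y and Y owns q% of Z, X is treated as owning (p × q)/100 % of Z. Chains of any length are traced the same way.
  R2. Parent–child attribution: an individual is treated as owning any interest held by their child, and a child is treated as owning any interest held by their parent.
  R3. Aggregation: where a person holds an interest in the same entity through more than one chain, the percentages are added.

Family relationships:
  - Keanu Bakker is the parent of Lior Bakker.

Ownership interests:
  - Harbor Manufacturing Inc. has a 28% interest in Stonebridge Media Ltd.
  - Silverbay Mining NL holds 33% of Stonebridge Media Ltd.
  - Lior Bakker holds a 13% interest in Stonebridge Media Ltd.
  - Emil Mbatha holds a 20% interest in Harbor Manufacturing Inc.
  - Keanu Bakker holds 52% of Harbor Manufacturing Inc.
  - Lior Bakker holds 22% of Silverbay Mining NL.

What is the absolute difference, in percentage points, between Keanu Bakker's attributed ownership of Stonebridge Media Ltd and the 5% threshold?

29.82

By parent–child attribution (R2), Keanu Bakker is treated as owning Lior Bakker's 22% interest in Silverbay Mining NL.
By parent–child attribution (R2), Keanu Bakker is treated as owning Lior Bakker's 13% interest in Stonebridge Media Ltd.
Chain via Harbor Manufacturing Inc. (R1): 52% × 28% = 14.56% of Stonebridge Media Ltd.
Chain via Silverbay Mining NL (R1): 22% × 33% = 7.26% of Stonebridge Media Ltd.
Direct interest in Stonebridge Media Ltd: 13%.
Aggregating (R3): 14.56% + 7.26% + 13% = 34.82%.
34.82% exceeds the 5% threshold by 29.82 percentage points.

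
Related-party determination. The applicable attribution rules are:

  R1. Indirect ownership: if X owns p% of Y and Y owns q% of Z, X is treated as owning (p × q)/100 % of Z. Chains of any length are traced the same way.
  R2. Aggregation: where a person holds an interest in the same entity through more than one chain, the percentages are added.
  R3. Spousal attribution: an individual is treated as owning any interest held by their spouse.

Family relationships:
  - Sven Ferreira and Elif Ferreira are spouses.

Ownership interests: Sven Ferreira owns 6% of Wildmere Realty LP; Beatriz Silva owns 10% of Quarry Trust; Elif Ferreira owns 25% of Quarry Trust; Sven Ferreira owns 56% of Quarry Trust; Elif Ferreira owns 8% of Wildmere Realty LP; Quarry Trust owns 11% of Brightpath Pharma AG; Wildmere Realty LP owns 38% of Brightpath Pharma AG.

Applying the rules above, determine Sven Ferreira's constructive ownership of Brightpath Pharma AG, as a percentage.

By spousal attribution (R3), Sven Ferreira is treated as also owning Elif Ferreira's interest in Wildmere Realty LP, giving 6% + 8% = 14%.
By spousal attribution (R3), Sven Ferreira is treated as also owning Elif Ferreira's interest in Quarry Trust, giving 56% + 25% = 81%.
Chain via Wildmere Realty LP (R1): 14% × 38% = 5.32% of Brightpath Pharma AG.
Chain via Quarry Trust (R1): 81% × 11% = 8.91% of Brightpath Pharma AG.
Aggregating (R2): 5.32% + 8.91% = 14.23%.

14.23%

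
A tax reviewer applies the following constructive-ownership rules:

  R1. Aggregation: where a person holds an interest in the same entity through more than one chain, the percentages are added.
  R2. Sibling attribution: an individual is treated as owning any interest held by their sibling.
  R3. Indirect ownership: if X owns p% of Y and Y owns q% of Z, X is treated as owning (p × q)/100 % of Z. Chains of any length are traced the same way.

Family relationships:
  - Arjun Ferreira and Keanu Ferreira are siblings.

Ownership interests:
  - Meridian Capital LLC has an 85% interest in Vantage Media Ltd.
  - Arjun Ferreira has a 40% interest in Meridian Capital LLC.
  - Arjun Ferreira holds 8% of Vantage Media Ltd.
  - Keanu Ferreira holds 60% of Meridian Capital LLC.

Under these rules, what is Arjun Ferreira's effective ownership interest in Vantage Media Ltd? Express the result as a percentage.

93%

By sibling attribution (R2), Arjun Ferreira is treated as also owning Keanu Ferreira's interest in Meridian Capital LLC, giving 40% + 60% = 100%.
Chain via Meridian Capital LLC (R3): 100% × 85% = 85% of Vantage Media Ltd.
Direct interest in Vantage Media Ltd: 8%.
Aggregating (R1): 85% + 8% = 93%.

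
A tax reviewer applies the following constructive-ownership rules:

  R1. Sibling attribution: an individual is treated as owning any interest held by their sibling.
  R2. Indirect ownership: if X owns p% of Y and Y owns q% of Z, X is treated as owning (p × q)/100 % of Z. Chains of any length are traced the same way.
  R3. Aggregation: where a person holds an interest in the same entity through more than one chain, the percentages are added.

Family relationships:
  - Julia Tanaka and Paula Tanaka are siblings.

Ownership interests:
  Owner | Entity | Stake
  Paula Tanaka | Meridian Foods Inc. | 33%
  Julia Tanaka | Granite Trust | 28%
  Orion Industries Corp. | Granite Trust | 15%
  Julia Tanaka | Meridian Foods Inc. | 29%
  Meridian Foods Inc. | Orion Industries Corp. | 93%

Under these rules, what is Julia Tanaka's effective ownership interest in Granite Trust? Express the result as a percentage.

By sibling attribution (R1), Julia Tanaka is treated as also owning Paula Tanaka's interest in Meridian Foods Inc, giving 29% + 33% = 62%.
Chain via Meridian Foods Inc. → Orion Industries Corp. (R2): 62% × 93% × 15% = 8.649% of Granite Trust.
Direct interest in Granite Trust: 28%.
Aggregating (R3): 8.649% + 28% = 36.649%.

36.649%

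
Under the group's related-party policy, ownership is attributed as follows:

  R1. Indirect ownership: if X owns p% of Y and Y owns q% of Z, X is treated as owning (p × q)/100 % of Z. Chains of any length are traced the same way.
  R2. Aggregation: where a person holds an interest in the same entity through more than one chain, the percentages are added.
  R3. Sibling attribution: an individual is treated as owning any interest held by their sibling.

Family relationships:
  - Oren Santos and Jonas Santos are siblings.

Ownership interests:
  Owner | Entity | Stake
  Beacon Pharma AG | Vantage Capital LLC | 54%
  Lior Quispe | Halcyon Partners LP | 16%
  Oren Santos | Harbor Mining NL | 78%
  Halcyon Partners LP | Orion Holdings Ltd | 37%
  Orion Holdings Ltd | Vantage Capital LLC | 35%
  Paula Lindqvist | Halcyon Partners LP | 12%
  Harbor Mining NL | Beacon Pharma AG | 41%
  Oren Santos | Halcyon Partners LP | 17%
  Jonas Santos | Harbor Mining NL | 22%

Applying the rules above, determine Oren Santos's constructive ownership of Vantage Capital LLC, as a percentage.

By sibling attribution (R3), Oren Santos is treated as also owning Jonas Santos's interest in Harbor Mining NL, giving 78% + 22% = 100%.
Chain via Halcyon Partners LP → Orion Holdings Ltd (R1): 17% × 37% × 35% = 2.2015% of Vantage Capital LLC.
Chain via Harbor Mining NL → Beacon Pharma AG (R1): 100% × 41% × 54% = 22.14% of Vantage Capital LLC.
Aggregating (R2): 2.2015% + 22.14% = 24.3415%.

24.3415%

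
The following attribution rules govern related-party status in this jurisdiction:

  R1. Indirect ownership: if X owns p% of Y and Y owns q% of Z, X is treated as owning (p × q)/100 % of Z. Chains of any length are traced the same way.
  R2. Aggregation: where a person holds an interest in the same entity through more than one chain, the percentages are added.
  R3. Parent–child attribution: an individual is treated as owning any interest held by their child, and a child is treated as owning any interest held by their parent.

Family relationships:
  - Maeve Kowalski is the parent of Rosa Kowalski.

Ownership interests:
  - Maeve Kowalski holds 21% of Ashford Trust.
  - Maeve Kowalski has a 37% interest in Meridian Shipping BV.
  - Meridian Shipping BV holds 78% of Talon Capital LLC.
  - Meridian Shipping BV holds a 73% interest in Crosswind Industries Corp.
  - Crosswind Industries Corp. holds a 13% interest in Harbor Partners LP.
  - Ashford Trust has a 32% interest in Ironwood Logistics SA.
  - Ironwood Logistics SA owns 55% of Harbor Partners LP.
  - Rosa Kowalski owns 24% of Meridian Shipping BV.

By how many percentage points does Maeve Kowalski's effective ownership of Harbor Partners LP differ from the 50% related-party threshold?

40.5151

By parent–child attribution (R3), Maeve Kowalski is treated as also owning Rosa Kowalski's interest in Meridian Shipping BV, giving 37% + 24% = 61%.
Chain via Meridian Shipping BV → Crosswind Industries Corp. (R1): 61% × 73% × 13% = 5.7889% of Harbor Partners LP.
Chain via Ashford Trust → Ironwood Logistics SA (R1): 21% × 32% × 55% = 3.696% of Harbor Partners LP.
Aggregating (R2): 5.7889% + 3.696% = 9.4849%.
9.4849% falls short of the 50% threshold by 40.5151 percentage points.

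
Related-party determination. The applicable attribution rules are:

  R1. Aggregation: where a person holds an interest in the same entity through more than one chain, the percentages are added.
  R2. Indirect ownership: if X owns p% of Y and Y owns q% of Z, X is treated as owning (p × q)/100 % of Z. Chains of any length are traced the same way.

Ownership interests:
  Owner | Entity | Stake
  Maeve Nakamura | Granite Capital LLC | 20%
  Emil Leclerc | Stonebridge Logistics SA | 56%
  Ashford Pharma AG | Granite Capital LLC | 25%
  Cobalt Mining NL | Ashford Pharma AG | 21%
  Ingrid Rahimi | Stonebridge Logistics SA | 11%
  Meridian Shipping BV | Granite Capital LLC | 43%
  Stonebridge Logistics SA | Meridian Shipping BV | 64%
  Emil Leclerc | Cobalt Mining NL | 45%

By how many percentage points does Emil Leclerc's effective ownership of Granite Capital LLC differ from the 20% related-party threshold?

2.2263

Chain via Cobalt Mining NL → Ashford Pharma AG (R2): 45% × 21% × 25% = 2.3625% of Granite Capital LLC.
Chain via Stonebridge Logistics SA → Meridian Shipping BV (R2): 56% × 64% × 43% = 15.4112% of Granite Capital LLC.
Aggregating (R1): 2.3625% + 15.4112% = 17.7737%.
17.7737% falls short of the 20% threshold by 2.2263 percentage points.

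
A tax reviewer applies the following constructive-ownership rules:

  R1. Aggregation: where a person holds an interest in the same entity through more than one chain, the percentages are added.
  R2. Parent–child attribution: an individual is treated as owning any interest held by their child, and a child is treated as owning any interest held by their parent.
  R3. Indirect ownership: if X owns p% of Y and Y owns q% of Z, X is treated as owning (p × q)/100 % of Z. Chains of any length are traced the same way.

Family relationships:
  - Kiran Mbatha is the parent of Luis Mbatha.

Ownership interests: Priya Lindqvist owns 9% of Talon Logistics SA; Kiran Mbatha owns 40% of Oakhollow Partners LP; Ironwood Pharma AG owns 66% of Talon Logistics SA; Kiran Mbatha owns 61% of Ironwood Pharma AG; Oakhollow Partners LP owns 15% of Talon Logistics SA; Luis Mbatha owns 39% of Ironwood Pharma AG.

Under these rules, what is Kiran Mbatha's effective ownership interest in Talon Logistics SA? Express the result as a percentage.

72%

By parent–child attribution (R2), Kiran Mbatha is treated as also owning Luis Mbatha's interest in Ironwood Pharma AG, giving 61% + 39% = 100%.
Chain via Ironwood Pharma AG (R3): 100% × 66% = 66% of Talon Logistics SA.
Chain via Oakhollow Partners LP (R3): 40% × 15% = 6% of Talon Logistics SA.
Aggregating (R1): 66% + 6% = 72%.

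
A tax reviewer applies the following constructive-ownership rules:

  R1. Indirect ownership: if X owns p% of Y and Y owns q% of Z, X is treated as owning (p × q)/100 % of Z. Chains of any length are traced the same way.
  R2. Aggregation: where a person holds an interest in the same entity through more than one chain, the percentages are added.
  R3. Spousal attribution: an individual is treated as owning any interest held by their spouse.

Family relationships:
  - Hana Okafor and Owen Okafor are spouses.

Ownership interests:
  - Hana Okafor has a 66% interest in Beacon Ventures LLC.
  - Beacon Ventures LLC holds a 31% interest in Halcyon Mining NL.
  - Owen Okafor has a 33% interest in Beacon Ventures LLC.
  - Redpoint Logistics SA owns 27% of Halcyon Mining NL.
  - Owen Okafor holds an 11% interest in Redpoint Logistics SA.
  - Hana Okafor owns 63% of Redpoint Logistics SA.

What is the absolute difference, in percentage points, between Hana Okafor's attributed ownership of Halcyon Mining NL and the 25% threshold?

25.67

By spousal attribution (R3), Hana Okafor is treated as also owning Owen Okafor's interest in Beacon Ventures LLC, giving 66% + 33% = 99%.
By spousal attribution (R3), Hana Okafor is treated as also owning Owen Okafor's interest in Redpoint Logistics SA, giving 63% + 11% = 74%.
Chain via Beacon Ventures LLC (R1): 99% × 31% = 30.69% of Halcyon Mining NL.
Chain via Redpoint Logistics SA (R1): 74% × 27% = 19.98% of Halcyon Mining NL.
Aggregating (R2): 30.69% + 19.98% = 50.67%.
50.67% exceeds the 25% threshold by 25.67 percentage points.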